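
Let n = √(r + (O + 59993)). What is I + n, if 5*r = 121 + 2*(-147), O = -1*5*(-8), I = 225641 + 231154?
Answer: 456795 + 2*√374990/5 ≈ 4.5704e+5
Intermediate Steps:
I = 456795
O = 40 (O = -5*(-8) = 40)
r = -173/5 (r = (121 + 2*(-147))/5 = (121 - 294)/5 = (⅕)*(-173) = -173/5 ≈ -34.600)
n = 2*√374990/5 (n = √(-173/5 + (40 + 59993)) = √(-173/5 + 60033) = √(299992/5) = 2*√374990/5 ≈ 244.95)
I + n = 456795 + 2*√374990/5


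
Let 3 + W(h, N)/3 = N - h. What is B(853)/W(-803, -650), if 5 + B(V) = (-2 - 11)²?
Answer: 82/225 ≈ 0.36444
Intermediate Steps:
W(h, N) = -9 - 3*h + 3*N (W(h, N) = -9 + 3*(N - h) = -9 + (-3*h + 3*N) = -9 - 3*h + 3*N)
B(V) = 164 (B(V) = -5 + (-2 - 11)² = -5 + (-13)² = -5 + 169 = 164)
B(853)/W(-803, -650) = 164/(-9 - 3*(-803) + 3*(-650)) = 164/(-9 + 2409 - 1950) = 164/450 = 164*(1/450) = 82/225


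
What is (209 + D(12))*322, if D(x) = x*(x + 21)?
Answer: 194810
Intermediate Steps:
D(x) = x*(21 + x)
(209 + D(12))*322 = (209 + 12*(21 + 12))*322 = (209 + 12*33)*322 = (209 + 396)*322 = 605*322 = 194810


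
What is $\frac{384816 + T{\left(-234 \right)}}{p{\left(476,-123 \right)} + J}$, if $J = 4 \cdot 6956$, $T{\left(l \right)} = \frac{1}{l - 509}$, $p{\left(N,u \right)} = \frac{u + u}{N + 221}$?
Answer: $\frac{4860610879}{351440486} \approx 13.831$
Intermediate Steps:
$p{\left(N,u \right)} = \frac{2 u}{221 + N}$
$T{\left(l \right)} = \frac{1}{-509 + l}$
$J = 27824$
$\frac{384816 + T{\left(-234 \right)}}{p{\left(476,-123 \right)} + J} = \frac{384816 + \frac{1}{-509 - 234}}{2 \left(-123\right) \frac{1}{221 + 476} + 27824} = \frac{384816 + \frac{1}{-743}}{2 \left(-123\right) \frac{1}{697} + 27824} = \frac{384816 - \frac{1}{743}}{2 \left(-123\right) \frac{1}{697} + 27824} = \frac{285918287}{743 \left(- \frac{6}{17} + 27824\right)} = \frac{285918287}{743 \cdot \frac{473002}{17}} = \frac{285918287}{743} \cdot \frac{17}{473002} = \frac{4860610879}{351440486}$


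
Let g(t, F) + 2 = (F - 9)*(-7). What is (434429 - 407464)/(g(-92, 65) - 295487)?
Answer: -26965/295881 ≈ -0.091135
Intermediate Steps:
g(t, F) = 61 - 7*F (g(t, F) = -2 + (F - 9)*(-7) = -2 + (-9 + F)*(-7) = -2 + (63 - 7*F) = 61 - 7*F)
(434429 - 407464)/(g(-92, 65) - 295487) = (434429 - 407464)/((61 - 7*65) - 295487) = 26965/((61 - 455) - 295487) = 26965/(-394 - 295487) = 26965/(-295881) = 26965*(-1/295881) = -26965/295881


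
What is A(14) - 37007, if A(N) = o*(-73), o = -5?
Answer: -36642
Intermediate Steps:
A(N) = 365 (A(N) = -5*(-73) = 365)
A(14) - 37007 = 365 - 37007 = -36642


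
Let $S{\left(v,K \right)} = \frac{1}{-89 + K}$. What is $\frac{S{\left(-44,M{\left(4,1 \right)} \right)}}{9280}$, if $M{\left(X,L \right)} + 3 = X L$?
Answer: $- \frac{1}{816640} \approx -1.2245 \cdot 10^{-6}$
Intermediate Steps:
$M{\left(X,L \right)} = -3 + L X$ ($M{\left(X,L \right)} = -3 + X L = -3 + L X$)
$\frac{S{\left(-44,M{\left(4,1 \right)} \right)}}{9280} = \frac{1}{\left(-89 + \left(-3 + 1 \cdot 4\right)\right) 9280} = \frac{1}{-89 + \left(-3 + 4\right)} \frac{1}{9280} = \frac{1}{-89 + 1} \cdot \frac{1}{9280} = \frac{1}{-88} \cdot \frac{1}{9280} = \left(- \frac{1}{88}\right) \frac{1}{9280} = - \frac{1}{816640}$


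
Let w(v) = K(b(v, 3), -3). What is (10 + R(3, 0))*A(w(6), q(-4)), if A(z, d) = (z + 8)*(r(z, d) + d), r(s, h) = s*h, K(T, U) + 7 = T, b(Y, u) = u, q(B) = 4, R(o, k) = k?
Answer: -480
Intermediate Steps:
K(T, U) = -7 + T
w(v) = -4 (w(v) = -7 + 3 = -4)
r(s, h) = h*s
A(z, d) = (8 + z)*(d + d*z) (A(z, d) = (z + 8)*(d*z + d) = (8 + z)*(d + d*z))
(10 + R(3, 0))*A(w(6), q(-4)) = (10 + 0)*(4*(8 + (-4)**2 + 9*(-4))) = 10*(4*(8 + 16 - 36)) = 10*(4*(-12)) = 10*(-48) = -480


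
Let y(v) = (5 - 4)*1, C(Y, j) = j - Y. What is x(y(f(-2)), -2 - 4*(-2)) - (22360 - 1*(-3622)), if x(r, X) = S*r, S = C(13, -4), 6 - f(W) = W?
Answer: -25999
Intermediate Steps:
f(W) = 6 - W
S = -17 (S = -4 - 1*13 = -4 - 13 = -17)
y(v) = 1 (y(v) = 1*1 = 1)
x(r, X) = -17*r
x(y(f(-2)), -2 - 4*(-2)) - (22360 - 1*(-3622)) = -17*1 - (22360 - 1*(-3622)) = -17 - (22360 + 3622) = -17 - 1*25982 = -17 - 25982 = -25999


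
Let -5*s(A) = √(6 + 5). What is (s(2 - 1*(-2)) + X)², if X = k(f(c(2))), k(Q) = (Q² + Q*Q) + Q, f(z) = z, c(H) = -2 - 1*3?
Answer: (225 - √11)²/25 ≈ 1965.7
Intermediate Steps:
c(H) = -5 (c(H) = -2 - 3 = -5)
k(Q) = Q + 2*Q² (k(Q) = (Q² + Q²) + Q = 2*Q² + Q = Q + 2*Q²)
s(A) = -√11/5 (s(A) = -√(6 + 5)/5 = -√11/5)
X = 45 (X = -5*(1 + 2*(-5)) = -5*(1 - 10) = -5*(-9) = 45)
(s(2 - 1*(-2)) + X)² = (-√11/5 + 45)² = (45 - √11/5)²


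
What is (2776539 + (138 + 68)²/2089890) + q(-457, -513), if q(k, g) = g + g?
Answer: 2900258453003/1044945 ≈ 2.7755e+6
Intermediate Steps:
q(k, g) = 2*g
(2776539 + (138 + 68)²/2089890) + q(-457, -513) = (2776539 + (138 + 68)²/2089890) + 2*(-513) = (2776539 + 206²*(1/2089890)) - 1026 = (2776539 + 42436*(1/2089890)) - 1026 = (2776539 + 21218/1044945) - 1026 = 2901330566573/1044945 - 1026 = 2900258453003/1044945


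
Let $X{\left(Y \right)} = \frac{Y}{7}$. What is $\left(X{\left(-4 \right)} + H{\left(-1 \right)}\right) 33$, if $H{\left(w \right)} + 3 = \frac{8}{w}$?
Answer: $- \frac{2673}{7} \approx -381.86$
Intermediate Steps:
$H{\left(w \right)} = -3 + \frac{8}{w}$
$X{\left(Y \right)} = \frac{Y}{7}$ ($X{\left(Y \right)} = Y \frac{1}{7} = \frac{Y}{7}$)
$\left(X{\left(-4 \right)} + H{\left(-1 \right)}\right) 33 = \left(\frac{1}{7} \left(-4\right) + \left(-3 + \frac{8}{-1}\right)\right) 33 = \left(- \frac{4}{7} + \left(-3 + 8 \left(-1\right)\right)\right) 33 = \left(- \frac{4}{7} - 11\right) 33 = \left(- \frac{81}{7}\right) 33 = - \frac{2673}{7}$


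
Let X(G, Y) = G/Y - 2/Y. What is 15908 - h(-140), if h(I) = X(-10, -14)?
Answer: 111350/7 ≈ 15907.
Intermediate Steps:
X(G, Y) = -2/Y + G/Y
h(I) = 6/7 (h(I) = (-2 - 10)/(-14) = -1/14*(-12) = 6/7)
15908 - h(-140) = 15908 - 1*6/7 = 15908 - 6/7 = 111350/7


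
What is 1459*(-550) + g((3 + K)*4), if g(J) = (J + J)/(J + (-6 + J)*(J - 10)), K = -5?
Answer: -48949454/61 ≈ -8.0245e+5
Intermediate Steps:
g(J) = 2*J/(J + (-10 + J)*(-6 + J)) (g(J) = (2*J)/(J + (-6 + J)*(-10 + J)) = (2*J)/(J + (-10 + J)*(-6 + J)) = 2*J/(J + (-10 + J)*(-6 + J)))
1459*(-550) + g((3 + K)*4) = 1459*(-550) + 2*((3 - 5)*4)/(60 + ((3 - 5)*4)² - 15*(3 - 5)*4) = -802450 + 2*(-2*4)/(60 + (-2*4)² - (-30)*4) = -802450 + 2*(-8)/(60 + (-8)² - 15*(-8)) = -802450 + 2*(-8)/(60 + 64 + 120) = -802450 + 2*(-8)/244 = -802450 + 2*(-8)*(1/244) = -802450 - 4/61 = -48949454/61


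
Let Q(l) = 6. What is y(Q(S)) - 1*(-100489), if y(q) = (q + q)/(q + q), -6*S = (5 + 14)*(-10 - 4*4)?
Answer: 100490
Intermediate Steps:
S = 247/3 (S = -(5 + 14)*(-10 - 4*4)/6 = -19*(-10 - 16)/6 = -19*(-26)/6 = -⅙*(-494) = 247/3 ≈ 82.333)
y(q) = 1 (y(q) = (2*q)/((2*q)) = (2*q)*(1/(2*q)) = 1)
y(Q(S)) - 1*(-100489) = 1 - 1*(-100489) = 1 + 100489 = 100490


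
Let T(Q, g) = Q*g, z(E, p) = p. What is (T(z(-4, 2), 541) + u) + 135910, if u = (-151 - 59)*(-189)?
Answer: 176682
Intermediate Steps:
u = 39690 (u = -210*(-189) = 39690)
(T(z(-4, 2), 541) + u) + 135910 = (2*541 + 39690) + 135910 = (1082 + 39690) + 135910 = 40772 + 135910 = 176682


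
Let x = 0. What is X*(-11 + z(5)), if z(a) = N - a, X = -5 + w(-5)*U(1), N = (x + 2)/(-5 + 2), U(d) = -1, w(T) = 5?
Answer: 500/3 ≈ 166.67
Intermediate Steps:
N = -⅔ (N = (0 + 2)/(-5 + 2) = 2/(-3) = 2*(-⅓) = -⅔ ≈ -0.66667)
X = -10 (X = -5 + 5*(-1) = -5 - 5 = -10)
z(a) = -⅔ - a
X*(-11 + z(5)) = -10*(-11 + (-⅔ - 1*5)) = -10*(-11 + (-⅔ - 5)) = -10*(-11 - 17/3) = -10*(-50/3) = 500/3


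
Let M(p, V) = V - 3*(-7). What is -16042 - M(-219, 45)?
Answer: -16108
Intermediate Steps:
M(p, V) = 21 + V (M(p, V) = V + 21 = 21 + V)
-16042 - M(-219, 45) = -16042 - (21 + 45) = -16042 - 1*66 = -16042 - 66 = -16108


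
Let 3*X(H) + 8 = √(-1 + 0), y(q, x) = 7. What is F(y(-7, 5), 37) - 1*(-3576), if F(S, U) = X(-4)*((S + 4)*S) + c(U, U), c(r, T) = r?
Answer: 10223/3 + 77*I/3 ≈ 3407.7 + 25.667*I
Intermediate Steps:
X(H) = -8/3 + I/3 (X(H) = -8/3 + √(-1 + 0)/3 = -8/3 + √(-1)/3 = -8/3 + I/3)
F(S, U) = U + S*(4 + S)*(-8/3 + I/3) (F(S, U) = (-8/3 + I/3)*((S + 4)*S) + U = (-8/3 + I/3)*((4 + S)*S) + U = (-8/3 + I/3)*(S*(4 + S)) + U = S*(4 + S)*(-8/3 + I/3) + U = U + S*(4 + S)*(-8/3 + I/3))
F(y(-7, 5), 37) - 1*(-3576) = (37 - 4/3*7*(8 - I) + (⅓)*7²*(-8 + I)) - 1*(-3576) = (37 + (-224/3 + 28*I/3) + (⅓)*49*(-8 + I)) + 3576 = (37 + (-224/3 + 28*I/3) + (-392/3 + 49*I/3)) + 3576 = (-505/3 + 77*I/3) + 3576 = 10223/3 + 77*I/3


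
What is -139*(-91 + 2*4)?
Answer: 11537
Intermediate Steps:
-139*(-91 + 2*4) = -139*(-91 + 8) = -139*(-83) = -1*(-11537) = 11537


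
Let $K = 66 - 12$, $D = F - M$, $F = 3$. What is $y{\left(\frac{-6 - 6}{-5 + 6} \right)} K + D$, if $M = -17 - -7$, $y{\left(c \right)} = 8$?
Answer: $445$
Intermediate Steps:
$M = -10$ ($M = -17 + 7 = -10$)
$D = 13$ ($D = 3 - -10 = 3 + 10 = 13$)
$K = 54$ ($K = 66 - 12 = 54$)
$y{\left(\frac{-6 - 6}{-5 + 6} \right)} K + D = 8 \cdot 54 + 13 = 432 + 13 = 445$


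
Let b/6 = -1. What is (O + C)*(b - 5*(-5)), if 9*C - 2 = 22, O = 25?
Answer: 1577/3 ≈ 525.67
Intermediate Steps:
b = -6 (b = 6*(-1) = -6)
C = 8/3 (C = 2/9 + (⅑)*22 = 2/9 + 22/9 = 8/3 ≈ 2.6667)
(O + C)*(b - 5*(-5)) = (25 + 8/3)*(-6 - 5*(-5)) = 83*(-6 + 25)/3 = (83/3)*19 = 1577/3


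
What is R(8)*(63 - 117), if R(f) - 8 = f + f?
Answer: -1296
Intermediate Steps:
R(f) = 8 + 2*f (R(f) = 8 + (f + f) = 8 + 2*f)
R(8)*(63 - 117) = (8 + 2*8)*(63 - 117) = (8 + 16)*(-54) = 24*(-54) = -1296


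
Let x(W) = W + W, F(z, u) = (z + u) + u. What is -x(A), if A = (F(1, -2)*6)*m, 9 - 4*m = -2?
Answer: 99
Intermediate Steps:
F(z, u) = z + 2*u (F(z, u) = (u + z) + u = z + 2*u)
m = 11/4 (m = 9/4 - ¼*(-2) = 9/4 + ½ = 11/4 ≈ 2.7500)
A = -99/2 (A = ((1 + 2*(-2))*6)*(11/4) = ((1 - 4)*6)*(11/4) = -3*6*(11/4) = -18*11/4 = -99/2 ≈ -49.500)
x(W) = 2*W
-x(A) = -2*(-99)/2 = -1*(-99) = 99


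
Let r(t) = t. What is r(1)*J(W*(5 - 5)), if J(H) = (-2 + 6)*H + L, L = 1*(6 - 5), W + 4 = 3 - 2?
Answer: 1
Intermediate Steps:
W = -3 (W = -4 + (3 - 2) = -4 + 1 = -3)
L = 1 (L = 1*1 = 1)
J(H) = 1 + 4*H (J(H) = (-2 + 6)*H + 1 = 4*H + 1 = 1 + 4*H)
r(1)*J(W*(5 - 5)) = 1*(1 + 4*(-3*(5 - 5))) = 1*(1 + 4*(-3*0)) = 1*(1 + 4*0) = 1*(1 + 0) = 1*1 = 1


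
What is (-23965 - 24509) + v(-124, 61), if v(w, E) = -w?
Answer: -48350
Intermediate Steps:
(-23965 - 24509) + v(-124, 61) = (-23965 - 24509) - 1*(-124) = -48474 + 124 = -48350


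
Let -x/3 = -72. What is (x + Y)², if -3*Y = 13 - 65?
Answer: 490000/9 ≈ 54444.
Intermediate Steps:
x = 216 (x = -3*(-72) = 216)
Y = 52/3 (Y = -(13 - 65)/3 = -⅓*(-52) = 52/3 ≈ 17.333)
(x + Y)² = (216 + 52/3)² = (700/3)² = 490000/9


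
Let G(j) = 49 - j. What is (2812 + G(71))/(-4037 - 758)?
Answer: -558/959 ≈ -0.58186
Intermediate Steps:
(2812 + G(71))/(-4037 - 758) = (2812 + (49 - 1*71))/(-4037 - 758) = (2812 + (49 - 71))/(-4795) = (2812 - 22)*(-1/4795) = 2790*(-1/4795) = -558/959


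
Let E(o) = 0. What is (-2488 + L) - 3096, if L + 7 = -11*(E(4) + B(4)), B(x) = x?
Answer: -5635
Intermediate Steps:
L = -51 (L = -7 - 11*(0 + 4) = -7 - 11*4 = -7 - 44 = -51)
(-2488 + L) - 3096 = (-2488 - 51) - 3096 = -2539 - 3096 = -5635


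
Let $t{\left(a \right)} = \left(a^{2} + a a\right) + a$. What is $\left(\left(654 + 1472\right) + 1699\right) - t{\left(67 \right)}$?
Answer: $-5220$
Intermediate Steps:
$t{\left(a \right)} = a + 2 a^{2}$ ($t{\left(a \right)} = \left(a^{2} + a^{2}\right) + a = 2 a^{2} + a = a + 2 a^{2}$)
$\left(\left(654 + 1472\right) + 1699\right) - t{\left(67 \right)} = \left(\left(654 + 1472\right) + 1699\right) - 67 \left(1 + 2 \cdot 67\right) = \left(2126 + 1699\right) - 67 \left(1 + 134\right) = 3825 - 67 \cdot 135 = 3825 - 9045 = -5220$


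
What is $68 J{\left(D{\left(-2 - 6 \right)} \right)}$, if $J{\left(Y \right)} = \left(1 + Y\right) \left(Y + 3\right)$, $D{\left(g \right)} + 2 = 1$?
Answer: $0$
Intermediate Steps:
$D{\left(g \right)} = -1$ ($D{\left(g \right)} = -2 + 1 = -1$)
$J{\left(Y \right)} = \left(1 + Y\right) \left(3 + Y\right)$
$68 J{\left(D{\left(-2 - 6 \right)} \right)} = 68 \left(3 + \left(-1\right)^{2} + 4 \left(-1\right)\right) = 68 \left(3 + 1 - 4\right) = 68 \cdot 0 = 0$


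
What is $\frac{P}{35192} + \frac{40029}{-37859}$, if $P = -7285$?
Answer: $- \frac{1684503383}{1332333928} \approx -1.2643$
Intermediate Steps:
$\frac{P}{35192} + \frac{40029}{-37859} = - \frac{7285}{35192} + \frac{40029}{-37859} = \left(-7285\right) \frac{1}{35192} + 40029 \left(- \frac{1}{37859}\right) = - \frac{7285}{35192} - \frac{40029}{37859} = - \frac{1684503383}{1332333928}$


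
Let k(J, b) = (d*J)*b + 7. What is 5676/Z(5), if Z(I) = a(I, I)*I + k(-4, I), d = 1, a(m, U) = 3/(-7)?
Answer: -19866/53 ≈ -374.83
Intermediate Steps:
a(m, U) = -3/7 (a(m, U) = 3*(-1/7) = -3/7)
k(J, b) = 7 + J*b (k(J, b) = (1*J)*b + 7 = J*b + 7 = 7 + J*b)
Z(I) = 7 - 31*I/7 (Z(I) = -3*I/7 + (7 - 4*I) = 7 - 31*I/7)
5676/Z(5) = 5676/(7 - 31/7*5) = 5676/(7 - 155/7) = 5676/(-106/7) = 5676*(-7/106) = -19866/53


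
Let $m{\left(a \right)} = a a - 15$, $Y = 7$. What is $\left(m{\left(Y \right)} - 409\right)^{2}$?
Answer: $140625$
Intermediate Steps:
$m{\left(a \right)} = -15 + a^{2}$ ($m{\left(a \right)} = a^{2} - 15 = -15 + a^{2}$)
$\left(m{\left(Y \right)} - 409\right)^{2} = \left(\left(-15 + 7^{2}\right) - 409\right)^{2} = \left(\left(-15 + 49\right) - 409\right)^{2} = \left(34 - 409\right)^{2} = \left(-375\right)^{2} = 140625$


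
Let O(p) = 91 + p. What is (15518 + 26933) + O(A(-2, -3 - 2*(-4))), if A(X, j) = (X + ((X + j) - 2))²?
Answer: 42543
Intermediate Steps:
A(X, j) = (-2 + j + 2*X)² (A(X, j) = (X + (-2 + X + j))² = (-2 + j + 2*X)²)
(15518 + 26933) + O(A(-2, -3 - 2*(-4))) = (15518 + 26933) + (91 + (-2 + (-3 - 2*(-4)) + 2*(-2))²) = 42451 + (91 + (-2 + (-3 + 8) - 4)²) = 42451 + (91 + (-2 + 5 - 4)²) = 42451 + (91 + (-1)²) = 42451 + (91 + 1) = 42451 + 92 = 42543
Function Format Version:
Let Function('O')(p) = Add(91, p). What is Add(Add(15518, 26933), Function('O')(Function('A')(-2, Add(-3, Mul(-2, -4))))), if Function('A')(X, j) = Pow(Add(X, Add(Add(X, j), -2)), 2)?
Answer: 42543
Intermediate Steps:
Function('A')(X, j) = Pow(Add(-2, j, Mul(2, X)), 2) (Function('A')(X, j) = Pow(Add(X, Add(-2, X, j)), 2) = Pow(Add(-2, j, Mul(2, X)), 2))
Add(Add(15518, 26933), Function('O')(Function('A')(-2, Add(-3, Mul(-2, -4))))) = Add(Add(15518, 26933), Add(91, Pow(Add(-2, Add(-3, Mul(-2, -4)), Mul(2, -2)), 2))) = Add(42451, Add(91, Pow(Add(-2, Add(-3, 8), -4), 2))) = Add(42451, Add(91, Pow(Add(-2, 5, -4), 2))) = Add(42451, Add(91, Pow(-1, 2))) = Add(42451, Add(91, 1)) = Add(42451, 92) = 42543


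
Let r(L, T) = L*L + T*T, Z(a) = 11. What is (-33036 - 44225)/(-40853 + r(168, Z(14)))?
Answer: 77261/12508 ≈ 6.1769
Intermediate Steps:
r(L, T) = L² + T²
(-33036 - 44225)/(-40853 + r(168, Z(14))) = (-33036 - 44225)/(-40853 + (168² + 11²)) = -77261/(-40853 + (28224 + 121)) = -77261/(-40853 + 28345) = -77261/(-12508) = -77261*(-1/12508) = 77261/12508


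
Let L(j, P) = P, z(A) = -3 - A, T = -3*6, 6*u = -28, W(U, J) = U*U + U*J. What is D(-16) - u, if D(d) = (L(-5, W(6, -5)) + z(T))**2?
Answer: 1337/3 ≈ 445.67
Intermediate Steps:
W(U, J) = U**2 + J*U
u = -14/3 (u = (1/6)*(-28) = -14/3 ≈ -4.6667)
T = -18
D(d) = 441 (D(d) = (6*(-5 + 6) + (-3 - 1*(-18)))**2 = (6*1 + (-3 + 18))**2 = (6 + 15)**2 = 21**2 = 441)
D(-16) - u = 441 - 1*(-14/3) = 441 + 14/3 = 1337/3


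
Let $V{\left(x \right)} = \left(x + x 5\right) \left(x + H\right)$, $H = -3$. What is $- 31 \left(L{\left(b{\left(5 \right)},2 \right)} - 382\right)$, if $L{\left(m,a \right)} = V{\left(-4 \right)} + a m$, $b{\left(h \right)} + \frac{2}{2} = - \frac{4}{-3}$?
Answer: $\frac{19840}{3} \approx 6613.3$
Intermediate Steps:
$V{\left(x \right)} = 6 x \left(-3 + x\right)$ ($V{\left(x \right)} = \left(x + x 5\right) \left(x - 3\right) = \left(x + 5 x\right) \left(-3 + x\right) = 6 x \left(-3 + x\right)$)
$b{\left(h \right)} = \frac{1}{3}$ ($b{\left(h \right)} = -1 - \frac{4}{-3} = -1 - - \frac{4}{3} = -1 + \frac{4}{3} = \frac{1}{3}$)
$L{\left(m,a \right)} = 168 + a m$ ($L{\left(m,a \right)} = 6 \left(-4\right) \left(-3 - 4\right) + a m = 6 \left(-4\right) \left(-7\right) + a m = 168 + a m$)
$- 31 \left(L{\left(b{\left(5 \right)},2 \right)} - 382\right) = - 31 \left(\left(168 + 2 \cdot \frac{1}{3}\right) - 382\right) = - 31 \left(\left(168 + \frac{2}{3}\right) - 382\right) = - 31 \left(\frac{506}{3} - 382\right) = \left(-31\right) \left(- \frac{640}{3}\right) = \frac{19840}{3}$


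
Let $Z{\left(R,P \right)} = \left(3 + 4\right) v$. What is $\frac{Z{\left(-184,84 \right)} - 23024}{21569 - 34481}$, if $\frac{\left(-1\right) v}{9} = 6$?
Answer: $\frac{11701}{6456} \approx 1.8124$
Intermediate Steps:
$v = -54$ ($v = \left(-9\right) 6 = -54$)
$Z{\left(R,P \right)} = -378$ ($Z{\left(R,P \right)} = \left(3 + 4\right) \left(-54\right) = 7 \left(-54\right) = -378$)
$\frac{Z{\left(-184,84 \right)} - 23024}{21569 - 34481} = \frac{-378 - 23024}{21569 - 34481} = - \frac{23402}{-12912} = \left(-23402\right) \left(- \frac{1}{12912}\right) = \frac{11701}{6456}$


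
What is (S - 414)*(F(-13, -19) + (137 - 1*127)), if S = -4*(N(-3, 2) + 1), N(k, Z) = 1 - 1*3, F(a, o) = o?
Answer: 3690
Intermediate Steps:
N(k, Z) = -2 (N(k, Z) = 1 - 3 = -2)
S = 4 (S = -4*(-2 + 1) = -4*(-1) = 4)
(S - 414)*(F(-13, -19) + (137 - 1*127)) = (4 - 414)*(-19 + (137 - 1*127)) = -410*(-19 + (137 - 127)) = -410*(-19 + 10) = -410*(-9) = 3690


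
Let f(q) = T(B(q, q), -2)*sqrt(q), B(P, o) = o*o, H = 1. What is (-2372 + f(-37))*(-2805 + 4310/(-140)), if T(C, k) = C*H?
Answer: 47085386/7 - 54350669*I*sqrt(37)/14 ≈ 6.7265e+6 - 2.3614e+7*I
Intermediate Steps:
B(P, o) = o**2
T(C, k) = C (T(C, k) = C*1 = C)
f(q) = q**(5/2) (f(q) = q**2*sqrt(q) = q**(5/2))
(-2372 + f(-37))*(-2805 + 4310/(-140)) = (-2372 + (-37)**(5/2))*(-2805 + 4310/(-140)) = (-2372 + 1369*I*sqrt(37))*(-2805 + 4310*(-1/140)) = (-2372 + 1369*I*sqrt(37))*(-2805 - 431/14) = (-2372 + 1369*I*sqrt(37))*(-39701/14) = 47085386/7 - 54350669*I*sqrt(37)/14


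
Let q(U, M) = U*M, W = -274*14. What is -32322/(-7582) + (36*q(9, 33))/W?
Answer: 5365056/3635569 ≈ 1.4757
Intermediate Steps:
W = -3836
q(U, M) = M*U
-32322/(-7582) + (36*q(9, 33))/W = -32322/(-7582) + (36*(33*9))/(-3836) = -32322*(-1/7582) + (36*297)*(-1/3836) = 16161/3791 + 10692*(-1/3836) = 16161/3791 - 2673/959 = 5365056/3635569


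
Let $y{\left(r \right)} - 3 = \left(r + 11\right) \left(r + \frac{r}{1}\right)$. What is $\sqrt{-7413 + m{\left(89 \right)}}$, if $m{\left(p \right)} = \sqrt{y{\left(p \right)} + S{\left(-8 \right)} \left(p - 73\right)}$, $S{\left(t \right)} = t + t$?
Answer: $\sqrt{-7413 + \sqrt{17547}} \approx 85.326 i$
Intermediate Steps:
$S{\left(t \right)} = 2 t$
$y{\left(r \right)} = 3 + 2 r \left(11 + r\right)$ ($y{\left(r \right)} = 3 + \left(r + 11\right) \left(r + \frac{r}{1}\right) = 3 + \left(11 + r\right) \left(r + r 1\right) = 3 + \left(11 + r\right) \left(r + r\right) = 3 + \left(11 + r\right) 2 r = 3 + 2 r \left(11 + r\right)$)
$m{\left(p \right)} = \sqrt{1171 + 2 p^{2} + 6 p}$ ($m{\left(p \right)} = \sqrt{\left(3 + 2 p^{2} + 22 p\right) + 2 \left(-8\right) \left(p - 73\right)} = \sqrt{\left(3 + 2 p^{2} + 22 p\right) - 16 \left(-73 + p\right)} = \sqrt{\left(3 + 2 p^{2} + 22 p\right) - \left(-1168 + 16 p\right)} = \sqrt{1171 + 2 p^{2} + 6 p}$)
$\sqrt{-7413 + m{\left(89 \right)}} = \sqrt{-7413 + \sqrt{1171 + 2 \cdot 89^{2} + 6 \cdot 89}} = \sqrt{-7413 + \sqrt{1171 + 2 \cdot 7921 + 534}} = \sqrt{-7413 + \sqrt{1171 + 15842 + 534}} = \sqrt{-7413 + \sqrt{17547}}$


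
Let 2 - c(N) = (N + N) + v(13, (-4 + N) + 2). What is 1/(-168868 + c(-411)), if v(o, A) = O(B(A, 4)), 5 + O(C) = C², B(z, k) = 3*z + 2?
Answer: -1/1698208 ≈ -5.8886e-7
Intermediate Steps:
B(z, k) = 2 + 3*z
O(C) = -5 + C²
v(o, A) = -5 + (2 + 3*A)²
c(N) = 7 - (-4 + 3*N)² - 2*N (c(N) = 2 - ((N + N) + (-5 + (2 + 3*((-4 + N) + 2))²)) = 2 - (2*N + (-5 + (2 + 3*(-2 + N))²)) = 2 - (2*N + (-5 + (2 + (-6 + 3*N))²)) = 2 - (2*N + (-5 + (-4 + 3*N)²)) = 2 - (-5 + (-4 + 3*N)² + 2*N) = 2 + (5 - (-4 + 3*N)² - 2*N) = 7 - (-4 + 3*N)² - 2*N)
1/(-168868 + c(-411)) = 1/(-168868 + (-9 - 9*(-411)² + 22*(-411))) = 1/(-168868 + (-9 - 9*168921 - 9042)) = 1/(-168868 + (-9 - 1520289 - 9042)) = 1/(-168868 - 1529340) = 1/(-1698208) = -1/1698208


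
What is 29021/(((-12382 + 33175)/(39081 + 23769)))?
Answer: 607989950/6931 ≈ 87720.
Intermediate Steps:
29021/(((-12382 + 33175)/(39081 + 23769))) = 29021/((20793/62850)) = 29021/((20793*(1/62850))) = 29021/(6931/20950) = 29021*(20950/6931) = 607989950/6931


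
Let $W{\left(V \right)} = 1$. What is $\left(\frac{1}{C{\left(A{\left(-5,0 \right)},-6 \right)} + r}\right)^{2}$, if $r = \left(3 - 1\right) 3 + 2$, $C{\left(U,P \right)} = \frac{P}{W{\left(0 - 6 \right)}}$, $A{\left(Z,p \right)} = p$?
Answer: $\frac{1}{4} \approx 0.25$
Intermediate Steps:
$C{\left(U,P \right)} = P$ ($C{\left(U,P \right)} = \frac{P}{1} = P 1 = P$)
$r = 8$ ($r = 2 \cdot 3 + 2 = 6 + 2 = 8$)
$\left(\frac{1}{C{\left(A{\left(-5,0 \right)},-6 \right)} + r}\right)^{2} = \left(\frac{1}{-6 + 8}\right)^{2} = \left(\frac{1}{2}\right)^{2} = \frac{1}{4}$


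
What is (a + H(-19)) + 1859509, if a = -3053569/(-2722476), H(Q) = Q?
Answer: 5062419950809/2722476 ≈ 1.8595e+6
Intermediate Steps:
a = 3053569/2722476 (a = -3053569*(-1/2722476) = 3053569/2722476 ≈ 1.1216)
(a + H(-19)) + 1859509 = (3053569/2722476 - 19) + 1859509 = -48673475/2722476 + 1859509 = 5062419950809/2722476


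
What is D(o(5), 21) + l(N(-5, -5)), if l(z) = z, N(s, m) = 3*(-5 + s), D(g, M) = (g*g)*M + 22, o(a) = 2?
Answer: 76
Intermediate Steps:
D(g, M) = 22 + M*g² (D(g, M) = g²*M + 22 = M*g² + 22 = 22 + M*g²)
N(s, m) = -15 + 3*s
D(o(5), 21) + l(N(-5, -5)) = (22 + 21*2²) + (-15 + 3*(-5)) = (22 + 21*4) + (-15 - 15) = (22 + 84) - 30 = 106 - 30 = 76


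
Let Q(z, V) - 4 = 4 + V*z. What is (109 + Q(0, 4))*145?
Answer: 16965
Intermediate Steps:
Q(z, V) = 8 + V*z (Q(z, V) = 4 + (4 + V*z) = 8 + V*z)
(109 + Q(0, 4))*145 = (109 + (8 + 4*0))*145 = (109 + (8 + 0))*145 = (109 + 8)*145 = 117*145 = 16965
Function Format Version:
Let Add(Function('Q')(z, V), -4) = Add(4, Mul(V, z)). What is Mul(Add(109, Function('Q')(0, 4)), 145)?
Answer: 16965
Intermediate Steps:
Function('Q')(z, V) = Add(8, Mul(V, z)) (Function('Q')(z, V) = Add(4, Add(4, Mul(V, z))) = Add(8, Mul(V, z)))
Mul(Add(109, Function('Q')(0, 4)), 145) = Mul(Add(109, Add(8, Mul(4, 0))), 145) = Mul(Add(109, Add(8, 0)), 145) = Mul(Add(109, 8), 145) = Mul(117, 145) = 16965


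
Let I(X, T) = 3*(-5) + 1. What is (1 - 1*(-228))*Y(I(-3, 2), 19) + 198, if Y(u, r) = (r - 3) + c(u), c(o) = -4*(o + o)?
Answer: 29510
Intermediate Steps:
I(X, T) = -14 (I(X, T) = -15 + 1 = -14)
c(o) = -8*o
Y(u, r) = -3 + r - 8*u (Y(u, r) = (r - 3) - 8*u = (-3 + r) - 8*u = -3 + r - 8*u)
(1 - 1*(-228))*Y(I(-3, 2), 19) + 198 = (1 - 1*(-228))*(-3 + 19 - 8*(-14)) + 198 = (1 + 228)*(-3 + 19 + 112) + 198 = 229*128 + 198 = 29312 + 198 = 29510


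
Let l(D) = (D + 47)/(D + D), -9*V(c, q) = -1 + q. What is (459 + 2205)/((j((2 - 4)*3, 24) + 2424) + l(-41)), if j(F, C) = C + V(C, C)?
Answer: 491508/451171 ≈ 1.0894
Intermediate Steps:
V(c, q) = ⅑ - q/9 (V(c, q) = -(-1 + q)/9 = ⅑ - q/9)
l(D) = (47 + D)/(2*D) (l(D) = (47 + D)/((2*D)) = (47 + D)*(1/(2*D)) = (47 + D)/(2*D))
j(F, C) = ⅑ + 8*C/9 (j(F, C) = C + (⅑ - C/9) = ⅑ + 8*C/9)
(459 + 2205)/((j((2 - 4)*3, 24) + 2424) + l(-41)) = (459 + 2205)/(((⅑ + (8/9)*24) + 2424) + (½)*(47 - 41)/(-41)) = 2664/(((⅑ + 64/3) + 2424) + (½)*(-1/41)*6) = 2664/((193/9 + 2424) - 3/41) = 2664/(22009/9 - 3/41) = 2664/(902342/369) = 2664*(369/902342) = 491508/451171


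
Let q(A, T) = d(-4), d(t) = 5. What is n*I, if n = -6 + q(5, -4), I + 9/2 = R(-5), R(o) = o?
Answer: 19/2 ≈ 9.5000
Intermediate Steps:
q(A, T) = 5
I = -19/2 (I = -9/2 - 5 = -19/2 ≈ -9.5000)
n = -1 (n = -6 + 5 = -1)
n*I = -1*(-19/2) = 19/2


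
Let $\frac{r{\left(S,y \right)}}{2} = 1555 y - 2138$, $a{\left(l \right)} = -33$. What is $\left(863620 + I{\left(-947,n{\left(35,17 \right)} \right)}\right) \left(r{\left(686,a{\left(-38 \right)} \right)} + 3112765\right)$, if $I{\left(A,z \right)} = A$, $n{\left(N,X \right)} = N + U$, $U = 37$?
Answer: $2593073401107$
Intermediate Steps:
$n{\left(N,X \right)} = 37 + N$ ($n{\left(N,X \right)} = N + 37 = 37 + N$)
$r{\left(S,y \right)} = -4276 + 3110 y$ ($r{\left(S,y \right)} = 2 \left(1555 y - 2138\right) = 2 \left(-2138 + 1555 y\right) = -4276 + 3110 y$)
$\left(863620 + I{\left(-947,n{\left(35,17 \right)} \right)}\right) \left(r{\left(686,a{\left(-38 \right)} \right)} + 3112765\right) = \left(863620 - 947\right) \left(\left(-4276 + 3110 \left(-33\right)\right) + 3112765\right) = 862673 \left(\left(-4276 - 102630\right) + 3112765\right) = 862673 \left(-106906 + 3112765\right) = 862673 \cdot 3005859 = 2593073401107$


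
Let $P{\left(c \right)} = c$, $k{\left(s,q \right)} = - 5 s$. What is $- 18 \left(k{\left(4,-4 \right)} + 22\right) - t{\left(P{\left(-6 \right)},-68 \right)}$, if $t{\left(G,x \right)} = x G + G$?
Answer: $-438$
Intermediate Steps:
$t{\left(G,x \right)} = G + G x$ ($t{\left(G,x \right)} = G x + G = G + G x$)
$- 18 \left(k{\left(4,-4 \right)} + 22\right) - t{\left(P{\left(-6 \right)},-68 \right)} = - 18 \left(\left(-5\right) 4 + 22\right) - - 6 \left(1 - 68\right) = - 18 \left(-20 + 22\right) - \left(-6\right) \left(-67\right) = \left(-18\right) 2 - 402 = -36 - 402 = -438$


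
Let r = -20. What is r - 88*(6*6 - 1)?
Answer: -3100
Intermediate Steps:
r - 88*(6*6 - 1) = -20 - 88*(6*6 - 1) = -20 - 88*(36 - 1) = -20 - 88*35 = -20 - 3080 = -3100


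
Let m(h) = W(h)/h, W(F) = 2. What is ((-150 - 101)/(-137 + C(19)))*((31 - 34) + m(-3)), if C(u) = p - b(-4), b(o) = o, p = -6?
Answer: -2761/417 ≈ -6.6211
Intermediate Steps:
m(h) = 2/h
C(u) = -2 (C(u) = -6 - 1*(-4) = -6 + 4 = -2)
((-150 - 101)/(-137 + C(19)))*((31 - 34) + m(-3)) = ((-150 - 101)/(-137 - 2))*((31 - 34) + 2/(-3)) = (-251/(-139))*(-3 + 2*(-1/3)) = (-251*(-1/139))*(-3 - 2/3) = (251/139)*(-11/3) = -2761/417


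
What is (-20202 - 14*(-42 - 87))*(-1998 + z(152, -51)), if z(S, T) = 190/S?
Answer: 36732213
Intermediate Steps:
(-20202 - 14*(-42 - 87))*(-1998 + z(152, -51)) = (-20202 - 14*(-42 - 87))*(-1998 + 190/152) = (-20202 - 14*(-129))*(-1998 + 190*(1/152)) = (-20202 + 1806)*(-1998 + 5/4) = -18396*(-7987/4) = 36732213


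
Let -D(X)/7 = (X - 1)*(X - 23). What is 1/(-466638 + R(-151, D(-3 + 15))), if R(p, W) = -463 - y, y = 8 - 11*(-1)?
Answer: -1/467120 ≈ -2.1408e-6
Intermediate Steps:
y = 19 (y = 8 + 11 = 19)
D(X) = -7*(-1 + X)*(-23 + X) (D(X) = -7*(X - 1)*(X - 23) = -7*(-1 + X)*(-23 + X))
R(p, W) = -482 (R(p, W) = -463 - 1*19 = -463 - 19 = -482)
1/(-466638 + R(-151, D(-3 + 15))) = 1/(-466638 - 482) = 1/(-467120) = -1/467120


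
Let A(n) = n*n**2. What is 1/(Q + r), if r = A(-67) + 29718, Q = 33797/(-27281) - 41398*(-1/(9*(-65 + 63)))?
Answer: -245529/67114401397 ≈ -3.6584e-6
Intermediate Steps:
A(n) = n**3
Q = -564993592/245529 (Q = 33797*(-1/27281) - 41398/((-2*(-9))) = -33797/27281 - 41398/18 = -33797/27281 - 41398*1/18 = -33797/27281 - 20699/9 = -564993592/245529 ≈ -2301.1)
r = -271045 (r = (-67)**3 + 29718 = -300763 + 29718 = -271045)
1/(Q + r) = 1/(-564993592/245529 - 271045) = 1/(-67114401397/245529) = -245529/67114401397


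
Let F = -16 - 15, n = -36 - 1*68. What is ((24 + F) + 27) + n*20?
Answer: -2060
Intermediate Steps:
n = -104 (n = -36 - 68 = -104)
F = -31
((24 + F) + 27) + n*20 = ((24 - 31) + 27) - 104*20 = (-7 + 27) - 2080 = 20 - 2080 = -2060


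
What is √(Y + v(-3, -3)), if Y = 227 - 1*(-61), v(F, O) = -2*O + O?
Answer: √291 ≈ 17.059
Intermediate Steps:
v(F, O) = -O
Y = 288 (Y = 227 + 61 = 288)
√(Y + v(-3, -3)) = √(288 - 1*(-3)) = √(288 + 3) = √291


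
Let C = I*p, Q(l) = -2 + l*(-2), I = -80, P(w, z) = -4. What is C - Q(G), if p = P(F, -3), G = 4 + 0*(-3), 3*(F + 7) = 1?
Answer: 330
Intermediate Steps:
F = -20/3 (F = -7 + (⅓)*1 = -7 + ⅓ = -20/3 ≈ -6.6667)
G = 4 (G = 4 + 0 = 4)
p = -4
Q(l) = -2 - 2*l
C = 320 (C = -80*(-4) = 320)
C - Q(G) = 320 - (-2 - 2*4) = 320 - (-2 - 8) = 320 - 1*(-10) = 320 + 10 = 330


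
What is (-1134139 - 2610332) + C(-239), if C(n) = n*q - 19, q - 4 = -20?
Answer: -3740666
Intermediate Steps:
q = -16 (q = 4 - 20 = -16)
C(n) = -19 - 16*n (C(n) = n*(-16) - 19 = -16*n - 19 = -19 - 16*n)
(-1134139 - 2610332) + C(-239) = (-1134139 - 2610332) + (-19 - 16*(-239)) = -3744471 + (-19 + 3824) = -3744471 + 3805 = -3740666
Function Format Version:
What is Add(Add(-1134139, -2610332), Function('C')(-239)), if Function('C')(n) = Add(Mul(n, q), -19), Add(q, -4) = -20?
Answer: -3740666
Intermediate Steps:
q = -16 (q = Add(4, -20) = -16)
Function('C')(n) = Add(-19, Mul(-16, n)) (Function('C')(n) = Add(Mul(n, -16), -19) = Add(Mul(-16, n), -19) = Add(-19, Mul(-16, n)))
Add(Add(-1134139, -2610332), Function('C')(-239)) = Add(Add(-1134139, -2610332), Add(-19, Mul(-16, -239))) = Add(-3744471, Add(-19, 3824)) = Add(-3744471, 3805) = -3740666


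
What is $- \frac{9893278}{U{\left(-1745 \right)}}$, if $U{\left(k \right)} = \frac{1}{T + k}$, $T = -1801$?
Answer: $35081563788$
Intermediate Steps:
$U{\left(k \right)} = \frac{1}{-1801 + k}$
$- \frac{9893278}{U{\left(-1745 \right)}} = - \frac{9893278}{\frac{1}{-1801 - 1745}} = - \frac{9893278}{\frac{1}{-3546}} = - \frac{9893278}{- \frac{1}{3546}} = \left(-9893278\right) \left(-3546\right) = 35081563788$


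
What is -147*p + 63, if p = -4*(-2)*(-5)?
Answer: 5943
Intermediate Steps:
p = -40 (p = 8*(-5) = -40)
-147*p + 63 = -147*(-40) + 63 = 5880 + 63 = 5943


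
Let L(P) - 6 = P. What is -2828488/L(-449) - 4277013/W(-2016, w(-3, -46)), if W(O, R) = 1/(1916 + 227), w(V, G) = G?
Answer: -4060375186049/443 ≈ -9.1656e+9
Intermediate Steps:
W(O, R) = 1/2143
L(P) = 6 + P
-2828488/L(-449) - 4277013/W(-2016, w(-3, -46)) = -2828488/(6 - 449) - 4277013/1/2143 = -2828488/(-443) - 4277013*2143 = -2828488*(-1/443) - 9165638859 = 2828488/443 - 9165638859 = -4060375186049/443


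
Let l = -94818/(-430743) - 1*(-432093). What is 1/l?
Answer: 143581/62040376639 ≈ 2.3143e-6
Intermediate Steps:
l = 62040376639/143581 (l = -94818*(-1/430743) + 432093 = 31606/143581 + 432093 = 62040376639/143581 ≈ 4.3209e+5)
1/l = 1/(62040376639/143581) = 143581/62040376639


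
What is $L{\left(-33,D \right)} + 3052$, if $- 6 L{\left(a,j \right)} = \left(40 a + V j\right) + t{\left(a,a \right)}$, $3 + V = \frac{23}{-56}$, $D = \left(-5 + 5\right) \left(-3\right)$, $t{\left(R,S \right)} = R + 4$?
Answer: $\frac{19661}{6} \approx 3276.8$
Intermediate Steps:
$t{\left(R,S \right)} = 4 + R$
$D = 0$ ($D = 0 \left(-3\right) = 0$)
$V = - \frac{191}{56}$ ($V = -3 + \frac{23}{-56} = -3 + 23 \left(- \frac{1}{56}\right) = -3 - \frac{23}{56} = - \frac{191}{56} \approx -3.4107$)
$L{\left(a,j \right)} = - \frac{2}{3} - \frac{41 a}{6} + \frac{191 j}{336}$ ($L{\left(a,j \right)} = - \frac{\left(40 a - \frac{191 j}{56}\right) + \left(4 + a\right)}{6} = - \frac{4 + 41 a - \frac{191 j}{56}}{6} = - \frac{2}{3} - \frac{41 a}{6} + \frac{191 j}{336}$)
$L{\left(-33,D \right)} + 3052 = \left(- \frac{2}{3} - - \frac{451}{2} + \frac{191}{336} \cdot 0\right) + 3052 = \left(- \frac{2}{3} + \frac{451}{2} + 0\right) + 3052 = \frac{1349}{6} + 3052 = \frac{19661}{6}$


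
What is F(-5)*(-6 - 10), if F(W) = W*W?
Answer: -400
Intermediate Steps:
F(W) = W**2
F(-5)*(-6 - 10) = (-5)**2*(-6 - 10) = 25*(-16) = -400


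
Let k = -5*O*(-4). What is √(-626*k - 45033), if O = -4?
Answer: 7*√103 ≈ 71.042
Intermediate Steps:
k = -80 (k = -5*(-4)*(-4) = 20*(-4) = -80)
√(-626*k - 45033) = √(-626*(-80) - 45033) = √(50080 - 45033) = √5047 = 7*√103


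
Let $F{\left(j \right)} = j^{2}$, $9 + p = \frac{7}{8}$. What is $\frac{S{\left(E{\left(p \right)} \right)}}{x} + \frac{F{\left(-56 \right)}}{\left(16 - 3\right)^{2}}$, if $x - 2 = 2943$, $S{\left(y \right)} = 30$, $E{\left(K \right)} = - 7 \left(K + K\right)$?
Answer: $\frac{1848118}{99541} \approx 18.566$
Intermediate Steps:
$p = - \frac{65}{8}$ ($p = -9 + \frac{7}{8} = - \frac{65}{8} \approx -8.125$)
$E{\left(K \right)} = - 14 K$ ($E{\left(K \right)} = - 7 \cdot 2 K = - 14 K$)
$x = 2945$ ($x = 2 + 2943 = 2945$)
$\frac{S{\left(E{\left(p \right)} \right)}}{x} + \frac{F{\left(-56 \right)}}{\left(16 - 3\right)^{2}} = \frac{30}{2945} + \frac{\left(-56\right)^{2}}{\left(16 - 3\right)^{2}} = 30 \cdot \frac{1}{2945} + \frac{3136}{13^{2}} = \frac{6}{589} + \frac{3136}{169} = \frac{1848118}{99541}$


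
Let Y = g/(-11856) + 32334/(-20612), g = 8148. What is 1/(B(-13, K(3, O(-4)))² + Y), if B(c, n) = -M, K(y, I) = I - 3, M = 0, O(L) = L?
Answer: -5091164/11485385 ≈ -0.44327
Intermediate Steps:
K(y, I) = -3 + I
B(c, n) = 0 (B(c, n) = -1*0 = 0)
Y = -11485385/5091164 (Y = 8148/(-11856) + 32334/(-20612) = 8148*(-1/11856) + 32334*(-1/20612) = -679/988 - 16167/10306 = -11485385/5091164 ≈ -2.2559)
1/(B(-13, K(3, O(-4)))² + Y) = 1/(0² - 11485385/5091164) = 1/(0 - 11485385/5091164) = 1/(-11485385/5091164) = -5091164/11485385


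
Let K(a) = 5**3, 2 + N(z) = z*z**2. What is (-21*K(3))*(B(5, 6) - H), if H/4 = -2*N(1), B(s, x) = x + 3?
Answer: -2625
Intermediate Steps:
N(z) = -2 + z**3 (N(z) = -2 + z*z**2 = -2 + z**3)
B(s, x) = 3 + x
H = 8 (H = 4*(-2*(-2 + 1**3)) = 4*(-2*(-2 + 1)) = 4*(-2*(-1)) = 4*2 = 8)
K(a) = 125
(-21*K(3))*(B(5, 6) - H) = (-21*125)*((3 + 6) - 1*8) = -2625*(9 - 8) = -2625*1 = -2625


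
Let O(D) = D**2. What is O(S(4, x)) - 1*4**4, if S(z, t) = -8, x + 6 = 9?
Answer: -192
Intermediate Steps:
x = 3 (x = -6 + 9 = 3)
O(S(4, x)) - 1*4**4 = (-8)**2 - 1*4**4 = 64 - 1*256 = 64 - 256 = -192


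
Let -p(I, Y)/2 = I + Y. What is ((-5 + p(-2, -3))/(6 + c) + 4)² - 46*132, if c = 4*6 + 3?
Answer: -6593639/1089 ≈ -6054.8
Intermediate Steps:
p(I, Y) = -2*I - 2*Y (p(I, Y) = -2*(I + Y) = -2*I - 2*Y)
c = 27 (c = 24 + 3 = 27)
((-5 + p(-2, -3))/(6 + c) + 4)² - 46*132 = ((-5 + (-2*(-2) - 2*(-3)))/(6 + 27) + 4)² - 46*132 = ((-5 + (4 + 6))/33 + 4)² - 6072 = ((-5 + 10)*(1/33) + 4)² - 6072 = (5*(1/33) + 4)² - 6072 = (5/33 + 4)² - 6072 = (137/33)² - 6072 = 18769/1089 - 6072 = -6593639/1089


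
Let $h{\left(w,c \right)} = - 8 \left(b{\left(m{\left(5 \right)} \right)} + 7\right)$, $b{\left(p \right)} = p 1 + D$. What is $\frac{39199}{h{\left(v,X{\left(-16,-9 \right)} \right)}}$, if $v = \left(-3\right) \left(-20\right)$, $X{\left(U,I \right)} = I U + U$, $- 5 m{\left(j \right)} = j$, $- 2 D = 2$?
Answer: $- \frac{39199}{40} \approx -979.97$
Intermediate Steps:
$D = -1$ ($D = \left(- \frac{1}{2}\right) 2 = -1$)
$m{\left(j \right)} = - \frac{j}{5}$
$b{\left(p \right)} = -1 + p$ ($b{\left(p \right)} = p 1 - 1 = p - 1 = -1 + p$)
$X{\left(U,I \right)} = U + I U$
$v = 60$
$h{\left(w,c \right)} = -40$ ($h{\left(w,c \right)} = - 8 \left(\left(-1 - 1\right) + 7\right) = - 8 \left(-2 + 7\right) = \left(-8\right) 5 = -40$)
$\frac{39199}{h{\left(v,X{\left(-16,-9 \right)} \right)}} = \frac{39199}{-40} = 39199 \left(- \frac{1}{40}\right) = - \frac{39199}{40}$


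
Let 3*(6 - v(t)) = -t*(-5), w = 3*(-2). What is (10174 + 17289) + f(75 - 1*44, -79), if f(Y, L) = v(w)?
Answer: 27479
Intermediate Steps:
w = -6
v(t) = 6 - 5*t/3 (v(t) = 6 - (-t)*(-5)/3 = 6 - 5*t/3)
f(Y, L) = 16 (f(Y, L) = 6 - 5/3*(-6) = 6 + 10 = 16)
(10174 + 17289) + f(75 - 1*44, -79) = (10174 + 17289) + 16 = 27463 + 16 = 27479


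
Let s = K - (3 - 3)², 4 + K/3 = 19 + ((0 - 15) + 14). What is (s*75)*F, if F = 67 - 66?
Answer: 3150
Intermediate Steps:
K = 42 (K = -12 + 3*(19 + ((0 - 15) + 14)) = -12 + 3*(19 + (-15 + 14)) = -12 + 3*(19 - 1) = -12 + 3*18 = -12 + 54 = 42)
s = 42 (s = 42 - (3 - 3)² = 42 - 1*0² = 42 - 1*0 = 42 + 0 = 42)
F = 1
(s*75)*F = (42*75)*1 = 3150*1 = 3150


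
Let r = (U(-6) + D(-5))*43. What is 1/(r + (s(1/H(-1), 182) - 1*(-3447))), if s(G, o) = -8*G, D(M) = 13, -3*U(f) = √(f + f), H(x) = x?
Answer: 6021/24171992 + 43*I*√3/24171992 ≈ 0.00024909 + 3.0812e-6*I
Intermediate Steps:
U(f) = -√2*√f/3 (U(f) = -√(f + f)/3 = -√2*√f/3)
r = 559 - 86*I*√3/3 (r = (-√2*√(-6)/3 + 13)*43 = (-√2*I*√6/3 + 13)*43 = (-2*I*√3/3 + 13)*43 = (13 - 2*I*√3/3)*43 = 559 - 86*I*√3/3 ≈ 559.0 - 49.652*I)
1/(r + (s(1/H(-1), 182) - 1*(-3447))) = 1/((559 - 86*I*√3/3) + (-8/(-1) - 1*(-3447))) = 1/((559 - 86*I*√3/3) + (-8*(-1) + 3447)) = 1/((559 - 86*I*√3/3) + (8 + 3447)) = 1/((559 - 86*I*√3/3) + 3455) = 1/(4014 - 86*I*√3/3)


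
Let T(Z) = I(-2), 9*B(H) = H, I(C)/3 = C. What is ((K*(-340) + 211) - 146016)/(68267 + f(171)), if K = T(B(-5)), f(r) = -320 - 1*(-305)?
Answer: -143765/68252 ≈ -2.1064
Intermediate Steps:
I(C) = 3*C
B(H) = H/9
f(r) = -15 (f(r) = -320 + 305 = -15)
T(Z) = -6 (T(Z) = 3*(-2) = -6)
K = -6
((K*(-340) + 211) - 146016)/(68267 + f(171)) = ((-6*(-340) + 211) - 146016)/(68267 - 15) = ((2040 + 211) - 146016)/68252 = (2251 - 146016)*(1/68252) = -143765*1/68252 = -143765/68252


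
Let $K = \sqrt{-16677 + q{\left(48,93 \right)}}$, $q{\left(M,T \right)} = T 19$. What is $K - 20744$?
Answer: $-20744 + i \sqrt{14910} \approx -20744.0 + 122.11 i$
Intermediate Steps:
$q{\left(M,T \right)} = 19 T$
$K = i \sqrt{14910}$ ($K = \sqrt{-16677 + 19 \cdot 93} = \sqrt{-16677 + 1767} = \sqrt{-14910} = i \sqrt{14910} \approx 122.11 i$)
$K - 20744 = i \sqrt{14910} - 20744 = -20744 + i \sqrt{14910}$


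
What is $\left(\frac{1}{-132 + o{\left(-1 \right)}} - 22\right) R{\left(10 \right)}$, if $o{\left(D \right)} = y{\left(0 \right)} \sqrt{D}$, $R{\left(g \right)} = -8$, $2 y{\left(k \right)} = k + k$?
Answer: $\frac{5810}{33} \approx 176.06$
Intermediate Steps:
$y{\left(k \right)} = k$ ($y{\left(k \right)} = \frac{k + k}{2} = \frac{2 k}{2} = k$)
$o{\left(D \right)} = 0$ ($o{\left(D \right)} = 0 \sqrt{D} = 0$)
$\left(\frac{1}{-132 + o{\left(-1 \right)}} - 22\right) R{\left(10 \right)} = \left(\frac{1}{-132 + 0} - 22\right) \left(-8\right) = \left(\frac{1}{-132} - 22\right) \left(-8\right) = \left(- \frac{1}{132} - 22\right) \left(-8\right) = \left(- \frac{2905}{132}\right) \left(-8\right) = \frac{5810}{33}$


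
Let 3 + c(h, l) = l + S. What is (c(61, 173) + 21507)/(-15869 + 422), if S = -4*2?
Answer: -7223/5149 ≈ -1.4028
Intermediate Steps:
S = -8
c(h, l) = -11 + l (c(h, l) = -3 + (l - 8) = -3 + (-8 + l) = -11 + l)
(c(61, 173) + 21507)/(-15869 + 422) = ((-11 + 173) + 21507)/(-15869 + 422) = (162 + 21507)/(-15447) = 21669*(-1/15447) = -7223/5149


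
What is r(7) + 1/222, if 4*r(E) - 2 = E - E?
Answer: 56/111 ≈ 0.50450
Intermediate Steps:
r(E) = ½ (r(E) = ½ + (E - E)/4 = ½ + (¼)*0 = ½ + 0 = ½)
r(7) + 1/222 = ½ + 1/222 = 56/111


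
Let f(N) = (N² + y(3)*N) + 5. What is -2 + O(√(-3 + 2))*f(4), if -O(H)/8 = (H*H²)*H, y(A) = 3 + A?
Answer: -362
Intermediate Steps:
f(N) = 5 + N² + 6*N (f(N) = (N² + (3 + 3)*N) + 5 = (N² + 6*N) + 5 = 5 + N² + 6*N)
O(H) = -8*H⁴ (O(H) = -8*H*H²*H = -8*H³*H = -8*H⁴)
-2 + O(√(-3 + 2))*f(4) = -2 + (-8*(-3 + 2)²)*(5 + 4² + 6*4) = -2 + (-8*(√(-1))⁴)*(5 + 16 + 24) = -2 - 8*I⁴*45 = -2 - 8*1*45 = -2 - 8*45 = -2 - 360 = -362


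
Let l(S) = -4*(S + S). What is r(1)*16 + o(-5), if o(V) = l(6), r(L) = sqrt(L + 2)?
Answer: -48 + 16*sqrt(3) ≈ -20.287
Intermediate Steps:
r(L) = sqrt(2 + L)
l(S) = -8*S
o(V) = -48 (o(V) = -8*6 = -48)
r(1)*16 + o(-5) = sqrt(2 + 1)*16 - 48 = sqrt(3)*16 - 48 = 16*sqrt(3) - 48 = -48 + 16*sqrt(3)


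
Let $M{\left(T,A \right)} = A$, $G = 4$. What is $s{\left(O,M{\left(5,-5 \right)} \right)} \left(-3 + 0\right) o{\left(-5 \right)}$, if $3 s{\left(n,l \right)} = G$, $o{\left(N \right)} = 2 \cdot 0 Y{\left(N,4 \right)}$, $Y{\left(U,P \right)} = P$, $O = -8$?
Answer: $0$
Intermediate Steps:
$o{\left(N \right)} = 0$ ($o{\left(N \right)} = 2 \cdot 0 \cdot 4 = 0 \cdot 4 = 0$)
$s{\left(n,l \right)} = \frac{4}{3}$ ($s{\left(n,l \right)} = \frac{1}{3} \cdot 4 = \frac{4}{3}$)
$s{\left(O,M{\left(5,-5 \right)} \right)} \left(-3 + 0\right) o{\left(-5 \right)} = \frac{4 \left(-3 + 0\right) 0}{3} = \frac{4 \left(\left(-3\right) 0\right)}{3} = \frac{4}{3} \cdot 0 = 0$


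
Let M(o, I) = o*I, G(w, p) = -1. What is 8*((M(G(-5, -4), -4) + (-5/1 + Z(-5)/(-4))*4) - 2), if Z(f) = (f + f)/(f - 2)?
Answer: -1088/7 ≈ -155.43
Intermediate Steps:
M(o, I) = I*o
Z(f) = 2*f/(-2 + f) (Z(f) = (2*f)/(-2 + f) = 2*f/(-2 + f))
8*((M(G(-5, -4), -4) + (-5/1 + Z(-5)/(-4))*4) - 2) = 8*((-4*(-1) + (-5/1 + (2*(-5)/(-2 - 5))/(-4))*4) - 2) = 8*((4 + (-5*1 + (2*(-5)/(-7))*(-1/4))*4) - 2) = 8*((4 + (-5 + (2*(-5)*(-1/7))*(-1/4))*4) - 2) = 8*((4 + (-5 + (10/7)*(-1/4))*4) - 2) = 8*((4 + (-5 - 5/14)*4) - 2) = 8*((4 - 75/14*4) - 2) = 8*((4 - 150/7) - 2) = 8*(-122/7 - 2) = 8*(-136/7) = -1088/7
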